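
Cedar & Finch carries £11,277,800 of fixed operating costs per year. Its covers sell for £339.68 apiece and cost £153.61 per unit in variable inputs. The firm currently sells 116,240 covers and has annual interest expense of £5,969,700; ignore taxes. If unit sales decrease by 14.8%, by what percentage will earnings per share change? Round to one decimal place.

-73.1%

Contribution at this volume is 116,240 × £186.07 = £21,628,776.80.
Operating income = contribution − fixed costs = £21,628,776.80 − £11,277,800 = £10,350,976.80.
After interest of £5,969,700.00, pre-tax earnings = £4,381,276.80.
Degree of combined leverage = contribution ÷ (EBIT − I) = £21,628,776.80 ÷ £4,381,276.80 = 4.9366.
EPS therefore changes by 4.9366 × (-14.8%) = -73.1%.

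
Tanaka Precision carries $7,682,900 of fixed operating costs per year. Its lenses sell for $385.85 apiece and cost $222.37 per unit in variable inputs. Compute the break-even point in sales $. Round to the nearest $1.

Contribution margin per unit = $385.85 − $222.37 = $163.48, a CM ratio of $163.48 ÷ $385.85 = 0.4237.
Break-even sales = FC ÷ CM ratio = $7,682,900 × $385.85 / $163.48 = $18,133,392.

$18,133,392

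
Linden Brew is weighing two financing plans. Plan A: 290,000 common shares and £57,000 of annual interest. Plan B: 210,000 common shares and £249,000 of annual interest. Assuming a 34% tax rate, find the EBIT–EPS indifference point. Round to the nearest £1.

At indifference, (EBIT − 57,000)(1 − t)/290,000 = (EBIT − 249,000)(1 − t)/210,000.
Cancelling (1 − t) and cross-multiplying: 210,000·(EBIT − 57,000) = 290,000·(EBIT − 249,000).
Solving, EBIT = (249,000·290,000 − 57,000·210,000) / (290,000 − 210,000) = 60,240,000,000 / 80,000 = 753,000.00.

£753,000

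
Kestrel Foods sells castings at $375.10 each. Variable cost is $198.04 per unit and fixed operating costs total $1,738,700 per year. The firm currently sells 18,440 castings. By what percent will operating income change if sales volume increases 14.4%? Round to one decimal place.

+30.8%

Contribution at this volume is 18,440 × $177.06 = $3,264,986.40.
Operating income = contribution − fixed costs = $3,264,986.40 − $1,738,700 = $1,526,286.40.
So DOL = total CM / EBIT = $3,264,986.40 / $1,526,286.40 = 2.1392.
Operating income changes by 2.1392 × +14.4% = +30.8%.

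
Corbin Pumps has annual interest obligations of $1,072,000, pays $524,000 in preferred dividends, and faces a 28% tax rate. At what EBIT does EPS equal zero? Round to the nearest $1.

Preferred dividends are paid after tax, so their pre-tax equivalent is $524,000 ÷ (1 − 0.28) = $727,777.78.
Financial break-even EBIT = interest + D_p ÷ (1 − t) = $1,072,000 + $727,777.78 = $1,799,777.78.

$1,799,778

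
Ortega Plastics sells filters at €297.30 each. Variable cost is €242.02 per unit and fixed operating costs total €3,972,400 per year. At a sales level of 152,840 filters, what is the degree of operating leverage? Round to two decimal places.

1.89

At 152,840 units, contribution = 152,840 × €55.28 = €8,448,995.20.
Operating income = contribution − fixed costs = €8,448,995.20 − €3,972,400 = €4,476,595.20.
DOL = contribution ÷ EBIT = €8,448,995.20 ÷ €4,476,595.20 = 1.8874.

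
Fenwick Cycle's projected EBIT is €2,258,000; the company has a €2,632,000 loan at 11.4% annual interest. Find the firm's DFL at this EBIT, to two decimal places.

1.15

Annual interest charges come to €300,048.00.
DFL = EBIT ÷ (EBIT − I) = €2,258,000 ÷ (€2,258,000 − €300,048.00) = €2,258,000 ÷ €1,957,952.00 = 1.1532.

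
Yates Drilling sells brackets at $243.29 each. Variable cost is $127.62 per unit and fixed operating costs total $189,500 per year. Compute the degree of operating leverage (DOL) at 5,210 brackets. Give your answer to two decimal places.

1.46

Total contribution margin = 5,210 × $115.67 = $602,640.70.
Operating income = contribution − fixed costs = $602,640.70 − $189,500 = $413,140.70.
DOL = contribution ÷ EBIT = $602,640.70 ÷ $413,140.70 = 1.4587.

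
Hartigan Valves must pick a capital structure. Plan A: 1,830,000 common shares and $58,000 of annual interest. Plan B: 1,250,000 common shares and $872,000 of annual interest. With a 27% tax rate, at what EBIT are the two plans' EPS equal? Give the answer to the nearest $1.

$2,626,310

At indifference, (EBIT − 58,000)(1 − t)/1,830,000 = (EBIT − 872,000)(1 − t)/1,250,000.
Cancelling (1 − t) and cross-multiplying: 1,250,000·(EBIT − 58,000) = 1,830,000·(EBIT − 872,000).
EBIT × (1,830,000 − 1,250,000) = 872,000 × 1,830,000 − 58,000 × 1,250,000 = 1,523,260,000,000, so EBIT = 1,523,260,000,000 ÷ 580,000 = 2,626,310.34.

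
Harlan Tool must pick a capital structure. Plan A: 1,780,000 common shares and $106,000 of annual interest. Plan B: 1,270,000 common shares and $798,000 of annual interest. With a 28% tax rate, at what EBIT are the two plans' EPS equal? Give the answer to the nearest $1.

$2,521,216

At indifference, (EBIT − 106,000)(1 − t)/1,780,000 = (EBIT − 798,000)(1 − t)/1,270,000.
The (1 − t) factor cancels: (EBIT − 106,000) × 1,270,000 = (EBIT − 798,000) × 1,780,000.
EBIT × (1,780,000 − 1,270,000) = 798,000 × 1,780,000 − 106,000 × 1,270,000 = 1,285,820,000,000, so EBIT = 1,285,820,000,000 ÷ 510,000 = 2,521,215.69.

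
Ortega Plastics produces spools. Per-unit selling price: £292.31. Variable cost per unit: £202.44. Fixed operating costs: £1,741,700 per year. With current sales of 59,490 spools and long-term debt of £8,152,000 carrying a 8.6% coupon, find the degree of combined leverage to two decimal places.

1.84

Total contribution margin = 59,490 × £89.87 = £5,346,366.30.
Operating income = contribution − fixed costs = £5,346,366.30 − £1,741,700 = £3,604,666.30. Interest = £701,072.00.
DOL = £5,346,366.30 ÷ £3,604,666.30 = 1.4832; DFL = £3,604,666.30 ÷ £2,903,594.30 = 1.2414.
Combined leverage = 1.4832 × 1.2414 = 1.8412.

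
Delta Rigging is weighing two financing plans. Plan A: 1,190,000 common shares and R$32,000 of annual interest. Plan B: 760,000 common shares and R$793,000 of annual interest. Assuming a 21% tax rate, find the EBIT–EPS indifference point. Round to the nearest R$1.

R$2,138,023

At indifference, (EBIT − 32,000)(1 − t)/1,190,000 = (EBIT − 793,000)(1 − t)/760,000.
Cancelling (1 − t) and cross-multiplying: 760,000·(EBIT − 32,000) = 1,190,000·(EBIT − 793,000).
EBIT × (1,190,000 − 760,000) = 793,000 × 1,190,000 − 32,000 × 760,000 = 919,350,000,000, so EBIT = 919,350,000,000 ÷ 430,000 = 2,138,023.26.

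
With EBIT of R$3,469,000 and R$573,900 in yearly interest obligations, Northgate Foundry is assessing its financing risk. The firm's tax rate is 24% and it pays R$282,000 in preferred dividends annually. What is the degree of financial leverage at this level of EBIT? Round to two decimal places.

1.37

Annual interest charges come to R$573,900.00.
Preferred dividends grossed up pre-tax: R$282,000 / (1 − 0.24) = R$371,052.63.
DFL = EBIT ÷ [EBIT − I − D_p/(1−t)] = R$3,469,000 ÷ [R$3,469,000 − R$573,900.00 − R$371,052.63] = R$3,469,000 ÷ R$2,524,047.37 = 1.3744.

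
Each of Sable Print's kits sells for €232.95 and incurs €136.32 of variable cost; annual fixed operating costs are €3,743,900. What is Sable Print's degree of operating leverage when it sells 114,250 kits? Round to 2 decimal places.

1.51

Contribution at this volume is 114,250 × €96.63 = €11,039,977.50.
Operating income = contribution − fixed costs = €11,039,977.50 − €3,743,900 = €7,296,077.50.
DOL = contribution ÷ EBIT = €11,039,977.50 ÷ €7,296,077.50 = 1.5131.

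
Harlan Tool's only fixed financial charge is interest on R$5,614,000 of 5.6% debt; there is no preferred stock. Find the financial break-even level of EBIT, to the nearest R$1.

Annual interest = 5.6% × R$5,614,000 = R$314,384.00.
Without preferred stock the financial break-even is simply EBIT = interest = R$314,384.00.

R$314,384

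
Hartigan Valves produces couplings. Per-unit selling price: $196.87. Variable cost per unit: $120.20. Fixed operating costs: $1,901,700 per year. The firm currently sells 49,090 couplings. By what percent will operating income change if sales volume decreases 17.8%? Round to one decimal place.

Total contribution margin = 49,090 × $76.67 = $3,763,730.30.
Subtracting fixed costs: EBIT = $3,763,730.30 − $1,901,700 = $1,862,030.30.
Degree of operating leverage = $3,763,730.30 / $1,862,030.30 = 2.0213.
%ΔEBIT = DOL × %ΔSales = 2.0213 × -17.8% = -36.0%.

-36.0%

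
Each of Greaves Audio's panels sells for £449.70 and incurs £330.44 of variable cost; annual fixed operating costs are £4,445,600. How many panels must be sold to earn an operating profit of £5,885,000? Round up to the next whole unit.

Contribution margin per unit = £449.70 − £330.44 = £119.26.
Required volume = (fixed costs + target profit) ÷ CM = (£4,445,600 + £5,885,000) ÷ £119.26 = 86,622.51, so 86,623 panels.

86,623 panels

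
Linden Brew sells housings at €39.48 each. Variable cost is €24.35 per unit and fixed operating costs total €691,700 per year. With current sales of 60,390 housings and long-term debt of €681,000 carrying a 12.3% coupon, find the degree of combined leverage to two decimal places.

Total contribution margin = 60,390 × €15.13 = €913,700.70.
Operating income = contribution − fixed costs = €913,700.70 − €691,700 = €222,000.70. Interest = €83,763.00.
DOL = €913,700.70 ÷ €222,000.70 = 4.1158; DFL = €222,000.70 ÷ €138,237.70 = 1.6059.
DCL = DOL × DFL = 4.1158 × 1.6059 = 6.6096.

6.61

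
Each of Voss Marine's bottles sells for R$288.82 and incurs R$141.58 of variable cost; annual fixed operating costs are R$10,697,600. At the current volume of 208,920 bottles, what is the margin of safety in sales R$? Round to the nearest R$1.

Unit CM = price − variable cost = R$288.82 − R$141.58 = R$147.24. Break-even units = R$10,697,600 ÷ R$147.24 = 72,654.17; break-even revenue = 72,654.17 × R$288.82 = R$20,983,977.40.
Actual sales revenue = 208,920 × R$288.82 = R$60,340,274.40.
Margin of safety = R$60,340,274.40 − R$20,983,977.40 = R$39,356,297.

R$39,356,297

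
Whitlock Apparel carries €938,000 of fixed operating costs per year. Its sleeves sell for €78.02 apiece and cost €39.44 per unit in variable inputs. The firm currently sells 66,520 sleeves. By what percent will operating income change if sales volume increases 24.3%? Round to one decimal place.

+38.3%

Contribution at this volume is 66,520 × €38.58 = €2,566,341.60.
EBIT = €2,566,341.60 − €938,000 = €1,628,341.60.
DOL = contribution ÷ EBIT = €2,566,341.60 ÷ €1,628,341.60 = 1.5760.
Operating income changes by 1.5760 × +24.3% = +38.3%.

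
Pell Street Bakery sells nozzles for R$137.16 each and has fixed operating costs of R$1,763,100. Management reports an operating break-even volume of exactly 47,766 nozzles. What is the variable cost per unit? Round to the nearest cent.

At break-even, FC = Q × (P − VC), so P − VC = R$1,763,100 ÷ 47,766 = R$36.9112.
Variable cost per unit = R$137.16 − R$36.9112 = R$100.25.

R$100.25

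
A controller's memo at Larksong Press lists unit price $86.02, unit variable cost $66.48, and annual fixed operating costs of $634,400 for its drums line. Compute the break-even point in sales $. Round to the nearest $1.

$2,792,789

Contribution margin per unit = $86.02 − $66.48 = $19.54, a CM ratio of $19.54 ÷ $86.02 = 0.2272.
Break-even revenue = fixed costs × price ÷ CM = $634,400 × $86.02 ÷ $19.54 = $2,792,789.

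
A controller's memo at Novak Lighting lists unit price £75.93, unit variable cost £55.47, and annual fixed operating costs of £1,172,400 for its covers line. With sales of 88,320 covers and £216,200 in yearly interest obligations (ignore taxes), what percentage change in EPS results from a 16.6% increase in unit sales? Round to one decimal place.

+71.7%

At 88,320 units, contribution = 88,320 × £20.46 = £1,807,027.20.
Subtracting fixed costs: EBIT = £1,807,027.20 − £1,172,400 = £634,627.20.
After interest of £216,200.00, pre-tax earnings = £418,427.20.
DCL = total CM / (EBIT − I) = £1,807,027.20 / £418,427.20 = 4.3186.
%ΔEPS = DCL × %ΔSales = 4.3186 × +16.6% = +71.7%.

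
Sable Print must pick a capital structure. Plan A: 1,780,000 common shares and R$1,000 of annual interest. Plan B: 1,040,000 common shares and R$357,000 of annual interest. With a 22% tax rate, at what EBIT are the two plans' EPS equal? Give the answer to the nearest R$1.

Set EPS_A = EPS_B: (EBIT − R$1,000)(1 − 0.22) ÷ 1,780,000 = (EBIT − R$357,000)(1 − 0.22) ÷ 1,040,000.
Cancelling (1 − t) and cross-multiplying: 1,040,000·(EBIT − 1,000) = 1,780,000·(EBIT − 357,000).
Solving, EBIT = (357,000·1,780,000 − 1,000·1,040,000) / (1,780,000 − 1,040,000) = 634,420,000,000 / 740,000 = 857,324.32.

R$857,324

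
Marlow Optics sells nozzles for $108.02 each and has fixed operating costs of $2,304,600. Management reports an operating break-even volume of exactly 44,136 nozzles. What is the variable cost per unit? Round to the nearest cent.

At break-even, FC = Q × (P − VC), so P − VC = $2,304,600 ÷ 44,136 = $52.2159.
Variable cost per unit = $108.02 − $52.2159 = $55.80.

$55.80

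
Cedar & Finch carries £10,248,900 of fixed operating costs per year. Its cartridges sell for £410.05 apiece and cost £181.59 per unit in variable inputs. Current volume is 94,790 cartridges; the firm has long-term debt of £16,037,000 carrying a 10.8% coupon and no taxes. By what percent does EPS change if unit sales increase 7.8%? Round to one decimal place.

+17.5%

At 94,790 units, contribution = 94,790 × £228.46 = £21,655,723.40.
EBIT = £21,655,723.40 − £10,248,900 = £11,406,823.40.
Interest = £1,731,996.00, so EBIT − I = £9,674,827.40.
DCL = total CM / (EBIT − I) = £21,655,723.40 / £9,674,827.40 = 2.2384.
EPS therefore changes by 2.2384 × (+7.8%) = +17.5%.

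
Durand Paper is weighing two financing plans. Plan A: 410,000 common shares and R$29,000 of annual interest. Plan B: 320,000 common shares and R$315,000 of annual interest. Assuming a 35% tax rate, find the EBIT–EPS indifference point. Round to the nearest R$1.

At indifference, (EBIT − 29,000)(1 − t)/410,000 = (EBIT − 315,000)(1 − t)/320,000.
Cancelling (1 − t) and cross-multiplying: 320,000·(EBIT − 29,000) = 410,000·(EBIT − 315,000).
EBIT × (410,000 − 320,000) = 315,000 × 410,000 − 29,000 × 320,000 = 119,870,000,000, so EBIT = 119,870,000,000 ÷ 90,000 = 1,331,888.89.

R$1,331,889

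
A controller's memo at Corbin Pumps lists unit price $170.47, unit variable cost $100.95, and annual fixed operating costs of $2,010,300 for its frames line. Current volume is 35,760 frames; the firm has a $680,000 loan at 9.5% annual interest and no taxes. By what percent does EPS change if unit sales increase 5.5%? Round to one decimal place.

Contribution at this volume is 35,760 × $69.52 = $2,486,035.20.
EBIT = $2,486,035.20 − $2,010,300 = $475,735.20.
Interest = $64,600.00, so EBIT − I = $411,135.20.
Degree of combined leverage = contribution ÷ (EBIT − I) = $2,486,035.20 ÷ $411,135.20 = 6.0468.
%ΔEPS = DCL × %ΔSales = 6.0468 × +5.5% = +33.3%.

+33.3%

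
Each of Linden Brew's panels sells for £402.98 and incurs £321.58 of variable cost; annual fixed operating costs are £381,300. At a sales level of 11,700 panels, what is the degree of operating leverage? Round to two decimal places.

Total contribution margin = 11,700 × £81.40 = £952,380.00.
EBIT = £952,380.00 − £381,300 = £571,080.00.
DOL = contribution ÷ EBIT = £952,380.00 ÷ £571,080.00 = 1.6677.

1.67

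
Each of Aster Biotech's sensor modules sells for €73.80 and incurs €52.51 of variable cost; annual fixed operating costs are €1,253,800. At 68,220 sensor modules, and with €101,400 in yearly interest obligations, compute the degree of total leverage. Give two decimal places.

14.94

Total contribution margin = 68,220 × €21.29 = €1,452,403.80.
Subtracting fixed costs: EBIT = €1,452,403.80 − €1,253,800 = €198,603.80. Interest = €101,400.00, so EBIT − I = €97,203.80.
DCL = contribution ÷ (EBIT − I) = €1,452,403.80 ÷ €97,203.80 = 14.9418.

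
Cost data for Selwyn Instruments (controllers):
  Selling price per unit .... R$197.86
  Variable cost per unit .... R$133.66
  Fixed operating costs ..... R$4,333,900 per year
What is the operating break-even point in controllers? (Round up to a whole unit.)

Contribution margin per unit = R$197.86 − R$133.66 = R$64.20.
Break-even Q = R$4,333,900 / R$64.20 = 67,506.23 → 67,507 controllers.

67,507 controllers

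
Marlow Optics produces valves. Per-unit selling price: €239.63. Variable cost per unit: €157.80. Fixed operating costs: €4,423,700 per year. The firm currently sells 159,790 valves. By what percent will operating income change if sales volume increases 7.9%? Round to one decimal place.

Contribution at this volume is 159,790 × €81.83 = €13,075,615.70.
Subtracting fixed costs: EBIT = €13,075,615.70 − €4,423,700 = €8,651,915.70.
DOL = contribution ÷ EBIT = €13,075,615.70 ÷ €8,651,915.70 = 1.5113.
So EBIT moves 1.5113 × (+7.9%) = +11.9%.

+11.9%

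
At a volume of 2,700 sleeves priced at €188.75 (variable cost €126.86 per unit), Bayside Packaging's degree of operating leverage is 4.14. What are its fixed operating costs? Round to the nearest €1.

€126,740

At 2,700 units, contribution = 2,700 × €61.89 = €167,103.00.
DOL = contribution / EBIT, so EBIT = €167,103.00 / 4.14 = €40,363.04.
Fixed costs = CM − EBIT = €167,103.00 − €40,363.04 = €126,740.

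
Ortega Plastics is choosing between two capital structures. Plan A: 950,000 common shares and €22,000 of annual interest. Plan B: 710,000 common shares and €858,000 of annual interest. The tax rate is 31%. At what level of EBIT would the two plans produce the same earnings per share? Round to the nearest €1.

At indifference, (EBIT − 22,000)(1 − t)/950,000 = (EBIT − 858,000)(1 − t)/710,000.
The (1 − t) factor cancels: (EBIT − 22,000) × 710,000 = (EBIT − 858,000) × 950,000.
Solving, EBIT = (858,000·950,000 − 22,000·710,000) / (950,000 − 710,000) = 799,480,000,000 / 240,000 = 3,331,166.67.

€3,331,167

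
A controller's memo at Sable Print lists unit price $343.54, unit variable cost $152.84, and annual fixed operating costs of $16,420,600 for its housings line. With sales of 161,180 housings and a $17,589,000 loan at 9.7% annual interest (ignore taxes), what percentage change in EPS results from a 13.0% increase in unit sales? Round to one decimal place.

Total contribution margin = 161,180 × $190.70 = $30,737,026.00.
Operating income = contribution − fixed costs = $30,737,026.00 − $16,420,600 = $14,316,426.00.
After interest of $1,706,133.00, pre-tax earnings = $12,610,293.00.
DCL = total CM / (EBIT − I) = $30,737,026.00 / $12,610,293.00 = 2.4375.
%ΔEPS = DCL × %ΔSales = 2.4375 × +13.0% = +31.7%.

+31.7%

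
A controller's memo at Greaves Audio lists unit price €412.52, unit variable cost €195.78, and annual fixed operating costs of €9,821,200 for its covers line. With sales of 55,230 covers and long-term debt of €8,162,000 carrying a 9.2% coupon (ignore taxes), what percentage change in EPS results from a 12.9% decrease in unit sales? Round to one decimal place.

-110.4%

Total contribution margin = 55,230 × €216.74 = €11,970,550.20.
Subtracting fixed costs: EBIT = €11,970,550.20 − €9,821,200 = €2,149,350.20.
Interest = €750,904.00, so EBIT − I = €1,398,446.20.
Degree of combined leverage = contribution ÷ (EBIT − I) = €11,970,550.20 ÷ €1,398,446.20 = 8.5599.
EPS therefore changes by 8.5599 × (-12.9%) = -110.4%.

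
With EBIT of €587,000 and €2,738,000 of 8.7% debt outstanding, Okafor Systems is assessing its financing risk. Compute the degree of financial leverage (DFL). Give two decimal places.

Interest = €238,206.00.
DFL = EBIT ÷ (EBIT − I) = €587,000 ÷ (€587,000 − €238,206.00) = €587,000 ÷ €348,794.00 = 1.6829.

1.68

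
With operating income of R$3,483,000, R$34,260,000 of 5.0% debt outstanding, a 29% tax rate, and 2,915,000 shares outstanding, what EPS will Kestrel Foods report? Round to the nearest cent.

Interest = R$1,713,000.00, so EBT = R$3,483,000 − R$1,713,000.00 = R$1,770,000.00.
After tax at 29%: net income = R$1,770,000.00 × 0.71 = R$1,256,700.00.
Per share: R$1,256,700.00 / 2,915,000 shares = R$0.43.

R$0.43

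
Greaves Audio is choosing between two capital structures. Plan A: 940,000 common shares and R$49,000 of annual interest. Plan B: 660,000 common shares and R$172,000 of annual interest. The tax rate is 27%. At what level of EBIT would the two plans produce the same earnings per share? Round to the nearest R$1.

Set EPS_A = EPS_B: (EBIT − R$49,000)(1 − 0.27) ÷ 940,000 = (EBIT − R$172,000)(1 − 0.27) ÷ 660,000.
The (1 − t) factor cancels: (EBIT − 49,000) × 660,000 = (EBIT − 172,000) × 940,000.
Solving, EBIT = (172,000·940,000 − 49,000·660,000) / (940,000 − 660,000) = 129,340,000,000 / 280,000 = 461,928.57.

R$461,929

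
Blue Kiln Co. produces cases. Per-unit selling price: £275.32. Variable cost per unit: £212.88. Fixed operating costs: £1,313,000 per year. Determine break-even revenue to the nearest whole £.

£5,789,480

CM per unit = £275.32 − £212.88 = £62.44; CM ratio = £62.44 / £275.32 = 0.2268.
Break-even revenue = fixed costs × price ÷ CM = £1,313,000 × £275.32 ÷ £62.44 = £5,789,480.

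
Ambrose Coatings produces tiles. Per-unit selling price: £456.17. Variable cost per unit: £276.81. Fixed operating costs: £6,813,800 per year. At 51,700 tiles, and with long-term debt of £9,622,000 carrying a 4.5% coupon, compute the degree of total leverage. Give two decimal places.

Total contribution margin = 51,700 × £179.36 = £9,272,912.00.
Operating income = contribution − fixed costs = £9,272,912.00 − £6,813,800 = £2,459,112.00. Interest = £432,990.00.
DOL = £9,272,912.00 ÷ £2,459,112.00 = 3.7708; DFL = £2,459,112.00 ÷ £2,026,122.00 = 1.2137.
Combined leverage = 3.7708 × 1.2137 = 4.5766.

4.58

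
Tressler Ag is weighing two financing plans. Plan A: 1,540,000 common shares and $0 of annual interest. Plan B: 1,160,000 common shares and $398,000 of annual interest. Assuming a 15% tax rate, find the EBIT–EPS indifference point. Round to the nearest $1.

$1,612,947

Set EPS_A = EPS_B: (EBIT − $0)(1 − 0.15) ÷ 1,540,000 = (EBIT − $398,000)(1 − 0.15) ÷ 1,160,000.
Cancelling (1 − t) and cross-multiplying: 1,160,000·(EBIT − 0) = 1,540,000·(EBIT − 398,000).
Solving, EBIT = (398,000·1,540,000 − 0·1,160,000) / (1,540,000 − 1,160,000) = 612,920,000,000 / 380,000 = 1,612,947.37.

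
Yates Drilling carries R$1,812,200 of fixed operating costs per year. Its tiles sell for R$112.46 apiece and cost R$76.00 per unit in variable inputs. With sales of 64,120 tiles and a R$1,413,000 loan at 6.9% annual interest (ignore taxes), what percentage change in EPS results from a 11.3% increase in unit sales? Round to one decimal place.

+61.7%

Contribution at this volume is 64,120 × R$36.46 = R$2,337,815.20.
EBIT = R$2,337,815.20 − R$1,812,200 = R$525,615.20.
After interest of R$97,497.00, pre-tax earnings = R$428,118.20.
Degree of combined leverage = contribution ÷ (EBIT − I) = R$2,337,815.20 ÷ R$428,118.20 = 5.4607.
%ΔEPS = DCL × %ΔSales = 5.4607 × +11.3% = +61.7%.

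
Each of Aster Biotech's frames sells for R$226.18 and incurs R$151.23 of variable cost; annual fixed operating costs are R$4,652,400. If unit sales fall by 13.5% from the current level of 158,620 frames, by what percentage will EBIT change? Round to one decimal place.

Contribution at this volume is 158,620 × R$74.95 = R$11,888,569.00.
EBIT = R$11,888,569.00 − R$4,652,400 = R$7,236,169.00.
Degree of operating leverage = R$11,888,569.00 / R$7,236,169.00 = 1.6429.
Operating income changes by 1.6429 × -13.5% = -22.2%.

-22.2%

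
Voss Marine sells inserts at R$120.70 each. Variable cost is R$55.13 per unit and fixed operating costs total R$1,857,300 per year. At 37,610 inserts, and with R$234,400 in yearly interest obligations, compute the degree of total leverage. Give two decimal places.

6.59

At 37,610 units, contribution = 37,610 × R$65.57 = R$2,466,087.70.
EBIT = R$2,466,087.70 − R$1,857,300 = R$608,787.70. Interest = R$234,400.00.
DOL = R$2,466,087.70 ÷ R$608,787.70 = 4.0508; DFL = R$608,787.70 ÷ R$374,387.70 = 1.6261.
DCL = DOL × DFL = 4.0508 × 1.6261 = 6.5870.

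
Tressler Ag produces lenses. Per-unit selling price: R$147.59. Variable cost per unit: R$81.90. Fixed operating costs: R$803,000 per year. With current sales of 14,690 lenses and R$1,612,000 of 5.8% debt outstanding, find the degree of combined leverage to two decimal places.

Total contribution margin = 14,690 × R$65.69 = R$964,986.10.
Subtracting fixed costs: EBIT = R$964,986.10 − R$803,000 = R$161,986.10. Interest = R$93,496.00.
DOL = R$964,986.10 ÷ R$161,986.10 = 5.9572; DFL = R$161,986.10 ÷ R$68,490.10 = 2.3651.
DCL = DOL × DFL = 5.9572 × 2.3651 = 14.0894.

14.09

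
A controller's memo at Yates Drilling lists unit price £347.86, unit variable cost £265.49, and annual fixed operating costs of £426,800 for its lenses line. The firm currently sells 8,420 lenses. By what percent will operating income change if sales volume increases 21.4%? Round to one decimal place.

+55.6%

Total contribution margin = 8,420 × £82.37 = £693,555.40.
Operating income = contribution − fixed costs = £693,555.40 − £426,800 = £266,755.40.
Degree of operating leverage = £693,555.40 / £266,755.40 = 2.6000.
Operating income changes by 2.6000 × +21.4% = +55.6%.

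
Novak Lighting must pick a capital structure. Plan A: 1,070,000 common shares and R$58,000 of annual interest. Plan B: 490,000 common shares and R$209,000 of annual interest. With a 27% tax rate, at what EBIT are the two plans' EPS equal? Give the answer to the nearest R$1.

Set EPS_A = EPS_B: (EBIT − R$58,000)(1 − 0.27) ÷ 1,070,000 = (EBIT − R$209,000)(1 − 0.27) ÷ 490,000.
The (1 − t) factor cancels: (EBIT − 58,000) × 490,000 = (EBIT − 209,000) × 1,070,000.
Solving, EBIT = (209,000·1,070,000 − 58,000·490,000) / (1,070,000 − 490,000) = 195,210,000,000 / 580,000 = 336,568.97.

R$336,569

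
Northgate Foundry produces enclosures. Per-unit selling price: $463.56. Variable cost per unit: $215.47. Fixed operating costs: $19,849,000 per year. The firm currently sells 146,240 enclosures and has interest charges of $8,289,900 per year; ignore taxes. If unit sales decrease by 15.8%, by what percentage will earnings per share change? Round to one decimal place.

Contribution at this volume is 146,240 × $248.09 = $36,280,681.60.
Subtracting fixed costs: EBIT = $36,280,681.60 − $19,849,000 = $16,431,681.60.
After interest of $8,289,900.00, pre-tax earnings = $8,141,781.60.
DCL = total CM / (EBIT − I) = $36,280,681.60 / $8,141,781.60 = 4.4561.
EPS therefore changes by 4.4561 × (-15.8%) = -70.4%.

-70.4%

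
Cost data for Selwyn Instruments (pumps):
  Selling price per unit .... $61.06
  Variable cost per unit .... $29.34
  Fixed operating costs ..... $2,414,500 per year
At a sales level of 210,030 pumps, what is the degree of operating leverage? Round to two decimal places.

1.57

At 210,030 units, contribution = 210,030 × $31.72 = $6,662,151.60.
EBIT = $6,662,151.60 − $2,414,500 = $4,247,651.60.
DOL = contribution ÷ EBIT = $6,662,151.60 ÷ $4,247,651.60 = 1.5684.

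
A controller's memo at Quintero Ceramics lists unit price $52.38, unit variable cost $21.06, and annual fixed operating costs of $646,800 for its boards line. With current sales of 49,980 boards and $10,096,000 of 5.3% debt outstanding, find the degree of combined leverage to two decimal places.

4.08

Total contribution margin = 49,980 × $31.32 = $1,565,373.60.
Operating income = contribution − fixed costs = $1,565,373.60 − $646,800 = $918,573.60. Interest = $535,088.00.
DOL = $1,565,373.60 ÷ $918,573.60 = 1.7041; DFL = $918,573.60 ÷ $383,485.60 = 2.3953.
DCL = DOL × DFL = 1.7041 × 2.3953 = 4.0818.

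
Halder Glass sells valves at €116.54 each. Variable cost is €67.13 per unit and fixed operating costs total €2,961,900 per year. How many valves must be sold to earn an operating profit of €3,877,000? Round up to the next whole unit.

Contribution margin per unit = €116.54 − €67.13 = €49.41.
Units = (FC + target) / CM = (€2,961,900 + €3,877,000) / €49.41 = 138,411.25, so 138,412 valves.

138,412 valves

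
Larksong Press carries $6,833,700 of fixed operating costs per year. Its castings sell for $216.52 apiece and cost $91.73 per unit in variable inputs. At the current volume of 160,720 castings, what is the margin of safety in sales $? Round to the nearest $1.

Unit CM = price − variable cost = $216.52 − $91.73 = $124.79. Break-even units = $6,833,700 ÷ $124.79 = 54,761.60; break-even revenue = 54,761.60 × $216.52 = $11,856,981.52.
Current sales = 160,720 × $216.52 = $34,799,094.40.
Margin of safety = $34,799,094.40 − $11,856,981.52 = $22,942,113.

$22,942,113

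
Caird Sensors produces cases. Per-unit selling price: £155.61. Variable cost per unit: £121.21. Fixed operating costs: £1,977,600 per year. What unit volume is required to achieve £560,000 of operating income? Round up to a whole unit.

73,768 cases

Contribution margin per unit = £155.61 − £121.21 = £34.40.
Required volume = (fixed costs + target profit) ÷ CM = (£1,977,600 + £560,000) ÷ £34.40 = 73,767.44, so 73,768 cases.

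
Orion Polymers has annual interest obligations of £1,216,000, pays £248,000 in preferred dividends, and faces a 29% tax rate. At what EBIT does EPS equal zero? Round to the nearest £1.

£1,565,296

Preferred dividends are paid after tax, so their pre-tax equivalent is £248,000 ÷ (1 − 0.29) = £349,295.77.
Financial break-even EBIT = interest + D_p ÷ (1 − t) = £1,216,000 + £349,295.77 = £1,565,295.77.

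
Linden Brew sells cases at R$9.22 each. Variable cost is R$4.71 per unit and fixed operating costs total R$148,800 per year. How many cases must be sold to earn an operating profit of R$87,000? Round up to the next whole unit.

52,284 cases

Each unit contributes R$9.22 − R$4.71 = R$4.51.
Need Q such that Q × R$4.51 − R$148,800 = R$87,000, i.e. Q = R$235,800 / R$4.51 = 52,283.81 → 52,284.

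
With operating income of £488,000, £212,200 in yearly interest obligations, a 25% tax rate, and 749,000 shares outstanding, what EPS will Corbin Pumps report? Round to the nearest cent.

£0.28

Pre-tax income = £488,000 − £212,200.00 = £275,800.00.
After tax at 25%: net income = £275,800.00 × 0.75 = £206,850.00.
EPS = £206,850.00 ÷ 749,000 = £0.28.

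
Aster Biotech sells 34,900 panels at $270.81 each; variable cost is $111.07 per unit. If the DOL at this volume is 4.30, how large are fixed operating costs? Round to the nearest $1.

Contribution at this volume is 34,900 × $159.74 = $5,574,926.00.
Since DOL = CM ÷ EBIT, EBIT = $5,574,926.00 ÷ 4.30 = $1,296,494.42.
And FC = contribution − EBIT = $5,574,926.00 − $1,296,494.42 = $4,278,432.

$4,278,432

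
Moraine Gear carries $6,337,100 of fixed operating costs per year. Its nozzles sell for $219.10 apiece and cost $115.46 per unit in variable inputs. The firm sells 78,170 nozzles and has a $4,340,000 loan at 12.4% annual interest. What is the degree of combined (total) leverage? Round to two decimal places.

At 78,170 units, contribution = 78,170 × $103.64 = $8,101,538.80.
Subtracting fixed costs: EBIT = $8,101,538.80 − $6,337,100 = $1,764,438.80. Interest = $538,160.00.
DOL = $8,101,538.80 ÷ $1,764,438.80 = 4.5916; DFL = $1,764,438.80 ÷ $1,226,278.80 = 1.4389.
Combined leverage = 4.5916 × 1.4389 = 6.6069.

6.61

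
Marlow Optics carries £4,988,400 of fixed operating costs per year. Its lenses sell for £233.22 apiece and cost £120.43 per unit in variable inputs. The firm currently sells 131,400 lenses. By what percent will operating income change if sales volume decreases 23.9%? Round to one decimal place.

-36.0%

Total contribution margin = 131,400 × £112.79 = £14,820,606.00.
Operating income = contribution − fixed costs = £14,820,606.00 − £4,988,400 = £9,832,206.00.
Degree of operating leverage = £14,820,606.00 / £9,832,206.00 = 1.5074.
So EBIT moves 1.5074 × (-23.9%) = -36.0%.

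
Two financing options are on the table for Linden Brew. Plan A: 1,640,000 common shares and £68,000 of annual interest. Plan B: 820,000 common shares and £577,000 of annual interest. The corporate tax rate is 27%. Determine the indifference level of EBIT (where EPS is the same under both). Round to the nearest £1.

£1,086,000

Set EPS_A = EPS_B: (EBIT − £68,000)(1 − 0.27) ÷ 1,640,000 = (EBIT − £577,000)(1 − 0.27) ÷ 820,000.
Cancelling (1 − t) and cross-multiplying: 820,000·(EBIT − 68,000) = 1,640,000·(EBIT − 577,000).
EBIT × (1,640,000 − 820,000) = 577,000 × 1,640,000 − 68,000 × 820,000 = 890,520,000,000, so EBIT = 890,520,000,000 ÷ 820,000 = 1,086,000.00.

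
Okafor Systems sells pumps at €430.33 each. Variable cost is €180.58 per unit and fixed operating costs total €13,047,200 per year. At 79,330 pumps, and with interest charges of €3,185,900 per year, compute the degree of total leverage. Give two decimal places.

5.53

At 79,330 units, contribution = 79,330 × €249.75 = €19,812,667.50.
EBIT = €19,812,667.50 − €13,047,200 = €6,765,467.50. Interest = €3,185,900.00, so EBIT − I = €3,579,567.50.
DCL = contribution ÷ (EBIT − I) = €19,812,667.50 ÷ €3,579,567.50 = 5.5349.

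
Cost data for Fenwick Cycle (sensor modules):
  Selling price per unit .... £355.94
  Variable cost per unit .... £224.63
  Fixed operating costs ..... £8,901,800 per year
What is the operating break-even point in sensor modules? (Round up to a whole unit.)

67,793 sensor modules

Each unit contributes £355.94 − £224.63 = £131.31.
Units to break even: £8,901,800 ÷ £131.31 = 67,792.25, rounded up to 67,793.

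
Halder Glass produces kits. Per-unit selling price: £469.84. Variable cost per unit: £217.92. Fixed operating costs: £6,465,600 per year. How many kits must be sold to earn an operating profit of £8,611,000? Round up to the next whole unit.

Each unit contributes £469.84 − £217.92 = £251.92.
Units = (FC + target) / CM = (£6,465,600 + £8,611,000) / £251.92 = 59,846.78, so 59,847 kits.

59,847 kits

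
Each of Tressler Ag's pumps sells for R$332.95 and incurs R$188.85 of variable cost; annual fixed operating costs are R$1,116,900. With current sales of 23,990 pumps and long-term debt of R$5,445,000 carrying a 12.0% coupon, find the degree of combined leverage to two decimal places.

At 23,990 units, contribution = 23,990 × R$144.10 = R$3,456,959.00.
Subtracting fixed costs: EBIT = R$3,456,959.00 − R$1,116,900 = R$2,340,059.00. Interest = R$653,400.00.
DOL = R$3,456,959.00 ÷ R$2,340,059.00 = 1.4773; DFL = R$2,340,059.00 ÷ R$1,686,659.00 = 1.3874.
DCL = DOL × DFL = 1.4773 × 1.3874 = 2.0496.

2.05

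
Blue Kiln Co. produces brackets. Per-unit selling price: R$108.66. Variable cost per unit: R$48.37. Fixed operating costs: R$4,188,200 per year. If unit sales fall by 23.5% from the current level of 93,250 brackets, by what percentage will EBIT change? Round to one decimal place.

-92.1%

At 93,250 units, contribution = 93,250 × R$60.29 = R$5,622,042.50.
Subtracting fixed costs: EBIT = R$5,622,042.50 − R$4,188,200 = R$1,433,842.50.
Degree of operating leverage = R$5,622,042.50 / R$1,433,842.50 = 3.9210.
So EBIT moves 3.9210 × (-23.5%) = -92.1%.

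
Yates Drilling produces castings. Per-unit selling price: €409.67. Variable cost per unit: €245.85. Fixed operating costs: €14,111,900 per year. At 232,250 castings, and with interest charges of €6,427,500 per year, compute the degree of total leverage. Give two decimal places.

Contribution at this volume is 232,250 × €163.82 = €38,047,195.00.
Subtracting fixed costs: EBIT = €38,047,195.00 − €14,111,900 = €23,935,295.00. Interest = €6,427,500.00, so EBIT − I = €17,507,795.00.
Degree of total leverage = total CM / (EBIT − interest) = €38,047,195.00 / €17,507,795.00 = 2.1732.

2.17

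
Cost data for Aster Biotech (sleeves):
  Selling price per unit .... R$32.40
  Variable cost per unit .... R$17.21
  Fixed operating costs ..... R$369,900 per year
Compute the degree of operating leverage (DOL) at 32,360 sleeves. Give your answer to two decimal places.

Total contribution margin = 32,360 × R$15.19 = R$491,548.40.
Subtracting fixed costs: EBIT = R$491,548.40 − R$369,900 = R$121,648.40.
So DOL = total CM / EBIT = R$491,548.40 / R$121,648.40 = 4.0407.

4.04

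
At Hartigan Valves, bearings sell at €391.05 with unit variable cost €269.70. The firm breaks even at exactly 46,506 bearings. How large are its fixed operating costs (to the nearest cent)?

Each unit contributes €391.05 − €269.70 = €121.35.
Fixed costs = break-even units × CM = 46,506 × €121.35 = €5,643,503.10.

€5,643,503.10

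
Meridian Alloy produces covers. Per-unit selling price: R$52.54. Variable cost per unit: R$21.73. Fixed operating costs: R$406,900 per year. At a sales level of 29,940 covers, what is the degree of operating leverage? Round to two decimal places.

1.79

Contribution at this volume is 29,940 × R$30.81 = R$922,451.40.
Subtracting fixed costs: EBIT = R$922,451.40 − R$406,900 = R$515,551.40.
So DOL = total CM / EBIT = R$922,451.40 / R$515,551.40 = 1.7893.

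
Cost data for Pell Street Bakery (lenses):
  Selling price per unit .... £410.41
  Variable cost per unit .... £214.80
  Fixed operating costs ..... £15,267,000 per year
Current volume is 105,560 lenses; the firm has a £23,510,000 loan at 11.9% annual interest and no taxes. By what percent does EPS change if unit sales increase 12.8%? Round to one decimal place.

+102.3%

Total contribution margin = 105,560 × £195.61 = £20,648,591.60.
Operating income = contribution − fixed costs = £20,648,591.60 − £15,267,000 = £5,381,591.60.
Interest = £2,797,690.00, so EBIT − I = £2,583,901.60.
DCL = total CM / (EBIT − I) = £20,648,591.60 / £2,583,901.60 = 7.9912.
%ΔEPS = DCL × %ΔSales = 7.9912 × +12.8% = +102.3%.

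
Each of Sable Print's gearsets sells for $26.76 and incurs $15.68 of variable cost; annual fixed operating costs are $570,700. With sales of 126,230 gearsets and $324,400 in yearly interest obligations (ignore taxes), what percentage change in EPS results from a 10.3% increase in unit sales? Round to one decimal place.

Contribution at this volume is 126,230 × $11.08 = $1,398,628.40.
Subtracting fixed costs: EBIT = $1,398,628.40 − $570,700 = $827,928.40.
Interest = $324,400.00, so EBIT − I = $503,528.40.
Degree of combined leverage = contribution ÷ (EBIT − I) = $1,398,628.40 ÷ $503,528.40 = 2.7777.
EPS therefore changes by 2.7777 × (+10.3%) = +28.6%.

+28.6%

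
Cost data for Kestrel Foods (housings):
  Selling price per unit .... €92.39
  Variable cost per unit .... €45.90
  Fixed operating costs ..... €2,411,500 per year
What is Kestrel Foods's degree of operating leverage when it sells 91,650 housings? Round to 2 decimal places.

At 91,650 units, contribution = 91,650 × €46.49 = €4,260,808.50.
Operating income = contribution − fixed costs = €4,260,808.50 − €2,411,500 = €1,849,308.50.
So DOL = total CM / EBIT = €4,260,808.50 / €1,849,308.50 = 2.3040.

2.30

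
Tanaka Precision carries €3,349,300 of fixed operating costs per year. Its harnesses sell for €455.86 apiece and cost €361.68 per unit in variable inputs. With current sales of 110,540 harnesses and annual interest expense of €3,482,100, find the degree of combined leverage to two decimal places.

Contribution at this volume is 110,540 × €94.18 = €10,410,657.20.
Operating income = contribution − fixed costs = €10,410,657.20 − €3,349,300 = €7,061,357.20. Interest = €3,482,100.00, so EBIT − I = €3,579,257.20.
DCL = contribution ÷ (EBIT − I) = €10,410,657.20 ÷ €3,579,257.20 = 2.9086.

2.91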